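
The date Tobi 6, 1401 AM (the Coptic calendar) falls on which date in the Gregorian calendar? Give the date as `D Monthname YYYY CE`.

11 January 1685 CE

Both dates share Julian Day Number 2336505; in the Gregorian calendar that is 11 January 1685 CE.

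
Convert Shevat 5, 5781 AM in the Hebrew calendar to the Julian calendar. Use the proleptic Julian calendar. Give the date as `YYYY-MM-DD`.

The source date corresponds to 18 January 2021 in the Gregorian calendar (JDN 2459233).
That day falls on 5 January 2021 CE in the Julian calendar.

2021-01-05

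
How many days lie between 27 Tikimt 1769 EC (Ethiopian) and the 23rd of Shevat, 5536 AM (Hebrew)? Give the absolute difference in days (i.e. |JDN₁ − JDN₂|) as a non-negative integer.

First date → JDN 2370039; second date → JDN 2369774.
The interval is |2370039 − 2369774| = 265 days.

265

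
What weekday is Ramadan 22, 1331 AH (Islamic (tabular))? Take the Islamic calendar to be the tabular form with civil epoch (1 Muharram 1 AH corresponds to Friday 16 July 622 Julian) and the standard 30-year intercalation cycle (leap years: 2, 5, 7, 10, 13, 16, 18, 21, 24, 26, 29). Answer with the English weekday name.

Equivalently 25 August 1913 Gregorian, JDN 2420005.
JDN 2420005 mod 7 = 0, and JDN 0 was a Monday, so this is a Monday.

Monday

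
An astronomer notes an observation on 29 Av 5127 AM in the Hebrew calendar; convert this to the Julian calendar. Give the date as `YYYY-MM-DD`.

1367-07-26

Julian Day Number of the source date = 2220561.
Converting JDN 2220561 to the Julian calendar gives 26 July 1367 CE.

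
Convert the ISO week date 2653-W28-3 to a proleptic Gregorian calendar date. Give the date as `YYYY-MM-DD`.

ISO week 1 of 2653 is the week containing the first Thursday of 2653.
Week 28, day 3 (Wednesday) lands on 2653-07-13.

2653-07-13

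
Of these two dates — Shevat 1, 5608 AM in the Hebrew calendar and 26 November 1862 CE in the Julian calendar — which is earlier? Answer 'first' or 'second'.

Converting both to JDN: 2396033 vs 2401483; the smaller is the first.

first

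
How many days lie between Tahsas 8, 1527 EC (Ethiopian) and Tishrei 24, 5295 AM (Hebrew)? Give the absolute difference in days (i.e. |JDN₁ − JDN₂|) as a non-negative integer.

62

JDN of the first date = 2281689.
JDN of the second date = 2281627.
|2281627 − 2281689| = 62.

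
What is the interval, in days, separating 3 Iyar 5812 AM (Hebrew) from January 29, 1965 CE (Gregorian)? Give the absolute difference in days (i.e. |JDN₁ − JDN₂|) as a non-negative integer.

First date → JDN 2470660; second date → JDN 2438790.
The interval is |2470660 − 2438790| = 31870 days.

31870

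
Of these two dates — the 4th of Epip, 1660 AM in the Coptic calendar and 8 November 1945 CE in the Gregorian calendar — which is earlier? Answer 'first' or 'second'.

first

The two dates have Julian Day Numbers 2431283 and 2431768 respectively.
Since 2431283 < 2431768, the first date comes first.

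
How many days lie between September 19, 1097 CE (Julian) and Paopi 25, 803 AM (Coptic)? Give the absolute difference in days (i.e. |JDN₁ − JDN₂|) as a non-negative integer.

3985

JDN of the first date = 2121999.
JDN of the second date = 2118014.
|2118014 − 2121999| = 3985.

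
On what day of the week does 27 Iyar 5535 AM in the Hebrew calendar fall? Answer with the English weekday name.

This is JDN 2369512 (27 May 1775 Gregorian).
2369512 ≡ 5 (mod 7); counting from Monday = 0 gives Saturday.

Saturday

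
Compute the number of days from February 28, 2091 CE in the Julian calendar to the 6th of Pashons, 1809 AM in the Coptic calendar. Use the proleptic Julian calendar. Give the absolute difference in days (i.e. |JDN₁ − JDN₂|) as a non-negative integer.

793

First date → JDN 2484854; second date → JDN 2485647.
The interval is |2484854 − 2485647| = 793 days.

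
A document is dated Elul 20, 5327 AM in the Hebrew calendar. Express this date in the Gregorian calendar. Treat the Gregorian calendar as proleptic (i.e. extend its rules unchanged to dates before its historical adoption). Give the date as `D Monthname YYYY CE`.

Julian Day Number of the source date = 2293641.
Converting JDN 2293641 to the Gregorian calendar gives 4 September 1567 CE.

4 September 1567 CE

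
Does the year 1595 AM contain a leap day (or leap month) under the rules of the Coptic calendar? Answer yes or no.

yes

1595 mod 4 = 3; in the Coptic calendar a year is leap when year mod 4 = 3, so it is a leap year.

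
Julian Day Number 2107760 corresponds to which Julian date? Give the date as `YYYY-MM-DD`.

1058-09-25

JDN 2107760 is 1 October 1058 in the proleptic Gregorian calendar.
In the Julian calendar that day is 1058-09-25.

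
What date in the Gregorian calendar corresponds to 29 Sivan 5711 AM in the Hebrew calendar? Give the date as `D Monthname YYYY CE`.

Julian Day Number of the source date = 2433831.
Converting JDN 2433831 to the Gregorian calendar gives 3 July 1951 CE.

3 July 1951 CE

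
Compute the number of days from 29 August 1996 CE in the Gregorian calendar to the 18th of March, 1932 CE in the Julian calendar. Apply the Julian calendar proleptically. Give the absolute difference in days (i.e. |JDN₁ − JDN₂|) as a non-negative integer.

23527

First date → JDN 2450325; second date → JDN 2426798.
The interval is |2450325 − 2426798| = 23527 days.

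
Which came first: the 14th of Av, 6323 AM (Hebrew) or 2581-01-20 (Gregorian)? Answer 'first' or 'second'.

first

Converting both to JDN: 2657392 vs 2663771; the smaller is the first.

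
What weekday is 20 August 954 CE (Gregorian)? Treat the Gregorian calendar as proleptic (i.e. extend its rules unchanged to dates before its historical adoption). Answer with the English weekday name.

JDN 2069733 mod 7 = 1, and JDN 0 was a Monday, so this is a Tuesday.

Tuesday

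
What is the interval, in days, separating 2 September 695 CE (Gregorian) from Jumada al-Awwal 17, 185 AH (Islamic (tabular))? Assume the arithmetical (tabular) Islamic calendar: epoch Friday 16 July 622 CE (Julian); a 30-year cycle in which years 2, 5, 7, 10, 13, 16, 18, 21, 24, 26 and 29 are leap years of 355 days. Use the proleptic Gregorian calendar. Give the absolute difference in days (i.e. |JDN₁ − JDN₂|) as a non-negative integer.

JDN of the first date = 1975148.
JDN of the second date = 2013777.
|2013777 − 1975148| = 38629.

38629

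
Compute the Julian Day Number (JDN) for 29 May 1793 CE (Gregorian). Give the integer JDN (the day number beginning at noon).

2376089

JDN 2299161 is 15 October 1582 CE (Gregorian); the target day is +76928 days from there, so JDN = 2376089.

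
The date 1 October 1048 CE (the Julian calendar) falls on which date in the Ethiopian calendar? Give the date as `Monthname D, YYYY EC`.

Both dates share Julian Day Number 2104114; in the Ethiopian calendar that is 4 Tikimt 1041 EC.

Tikimt 4, 1041 EC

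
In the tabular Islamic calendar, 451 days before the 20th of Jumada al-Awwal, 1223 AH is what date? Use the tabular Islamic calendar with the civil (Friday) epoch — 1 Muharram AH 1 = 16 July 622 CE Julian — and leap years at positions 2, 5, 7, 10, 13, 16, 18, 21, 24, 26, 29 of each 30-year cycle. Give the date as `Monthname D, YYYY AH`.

Counting 451 days back from JDN 2381613 reaches JDN 2381162, which is Safar 11, 1222 AH.

Safar 11, 1222 AH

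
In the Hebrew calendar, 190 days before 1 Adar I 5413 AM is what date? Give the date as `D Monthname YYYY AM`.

18 Av 5412 AM

Counting 190 days back from JDN 2324835 reaches JDN 2324645, which is 18 Av 5412 AM.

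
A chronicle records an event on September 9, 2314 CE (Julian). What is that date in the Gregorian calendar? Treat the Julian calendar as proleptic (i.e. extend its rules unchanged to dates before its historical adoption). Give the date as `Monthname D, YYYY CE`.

For dates in this range the Gregorian date is 16 days ahead of the Julian.
9 September 2314 Julian + 16 days → 25 September 2314 Gregorian.

September 25, 2314 CE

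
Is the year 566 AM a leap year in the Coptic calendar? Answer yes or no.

no

566 mod 4 = 2; in the Coptic calendar a year is leap when year mod 4 = 3, so it is a common year.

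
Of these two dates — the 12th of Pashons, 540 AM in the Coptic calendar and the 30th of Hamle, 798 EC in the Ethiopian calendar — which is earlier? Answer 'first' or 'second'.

second

First date → JDN 2022151; second date → JDN 2015654.
JDN 2015654 < JDN 2022151, so the second date is earlier.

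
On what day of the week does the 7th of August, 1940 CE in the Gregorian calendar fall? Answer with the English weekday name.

2429849 ≡ 2 (mod 7); counting from Monday = 0 gives Wednesday.

Wednesday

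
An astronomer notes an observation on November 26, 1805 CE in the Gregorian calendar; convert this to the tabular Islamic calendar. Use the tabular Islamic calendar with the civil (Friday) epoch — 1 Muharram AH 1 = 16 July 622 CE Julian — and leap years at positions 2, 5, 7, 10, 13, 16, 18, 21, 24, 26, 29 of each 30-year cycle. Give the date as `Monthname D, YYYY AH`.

Ramadan 4, 1220 AH

Both dates share Julian Day Number 2380652; in the tabular Islamic calendar that is 4 Ramadan 1220 AH.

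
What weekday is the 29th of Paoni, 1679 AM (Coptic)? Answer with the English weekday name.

Saturday

This is JDN 2438217 (6 July 1963 Gregorian).
2438217 ≡ 5 (mod 7); counting from Monday = 0 gives Saturday.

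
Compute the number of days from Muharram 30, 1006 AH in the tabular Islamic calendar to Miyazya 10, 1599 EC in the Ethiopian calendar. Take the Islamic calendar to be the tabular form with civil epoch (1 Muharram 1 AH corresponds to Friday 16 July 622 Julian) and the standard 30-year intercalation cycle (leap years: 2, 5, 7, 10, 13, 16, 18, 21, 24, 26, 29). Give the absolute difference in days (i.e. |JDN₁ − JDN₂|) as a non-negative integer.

3502

First date → JDN 2304607; second date → JDN 2308109.
The interval is |2304607 − 2308109| = 3502 days.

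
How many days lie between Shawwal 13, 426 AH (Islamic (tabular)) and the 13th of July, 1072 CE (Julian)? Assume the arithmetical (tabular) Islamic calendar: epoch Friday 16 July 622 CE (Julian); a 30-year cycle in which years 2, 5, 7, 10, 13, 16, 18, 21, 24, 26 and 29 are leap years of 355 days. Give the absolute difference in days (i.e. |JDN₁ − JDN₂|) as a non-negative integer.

13476

First date → JDN 2099324; second date → JDN 2112800.
The interval is |2099324 − 2112800| = 13476 days.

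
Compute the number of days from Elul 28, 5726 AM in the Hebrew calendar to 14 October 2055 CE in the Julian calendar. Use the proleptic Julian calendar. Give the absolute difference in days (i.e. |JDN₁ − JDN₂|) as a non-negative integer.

First date → JDN 2439382; second date → JDN 2471933.
The interval is |2439382 − 2471933| = 32551 days.

32551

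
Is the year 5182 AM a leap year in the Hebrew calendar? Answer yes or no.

yes

Hebrew year 5182 is year 14 of its 19-year Metonic cycle; leap years are at positions 3, 6, 8, 11, 14, 17, 19, so it is a leap year (13 months).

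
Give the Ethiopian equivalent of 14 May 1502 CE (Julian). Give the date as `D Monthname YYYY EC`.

Julian Day Number of the source date = 2269797.
Converting JDN 2269797 to the Ethiopian calendar gives 19 Ginbot 1494 EC.

19 Ginbot 1494 EC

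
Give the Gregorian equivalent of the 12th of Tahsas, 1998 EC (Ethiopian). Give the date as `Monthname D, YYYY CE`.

December 21, 2005 CE

Julian Day Number of the source date = 2453726.
Converting JDN 2453726 to the Gregorian calendar gives 21 December 2005 CE.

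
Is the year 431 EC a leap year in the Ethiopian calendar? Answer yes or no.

yes

431 mod 4 = 3; in the Ethiopian calendar a year is leap when year mod 4 = 3, so it is a leap year.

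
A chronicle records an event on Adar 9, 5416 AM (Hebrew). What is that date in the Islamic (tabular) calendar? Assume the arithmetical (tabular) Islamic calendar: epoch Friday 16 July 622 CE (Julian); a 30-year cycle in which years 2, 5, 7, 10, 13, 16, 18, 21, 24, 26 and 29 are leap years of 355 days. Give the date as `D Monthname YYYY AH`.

The source date corresponds to 5 March 1656 in the Gregorian calendar (JDN 2325966).
That day falls on 9 Jumada al-Awwal 1066 AH in the tabular Islamic calendar.

9 Jumada al-Awwal 1066 AH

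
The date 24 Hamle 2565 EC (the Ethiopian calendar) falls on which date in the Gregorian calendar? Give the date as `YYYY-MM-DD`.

2573-08-04

Julian Day Number of the source date = 2661045.
Converting JDN 2661045 to the Gregorian calendar gives 4 August 2573 CE.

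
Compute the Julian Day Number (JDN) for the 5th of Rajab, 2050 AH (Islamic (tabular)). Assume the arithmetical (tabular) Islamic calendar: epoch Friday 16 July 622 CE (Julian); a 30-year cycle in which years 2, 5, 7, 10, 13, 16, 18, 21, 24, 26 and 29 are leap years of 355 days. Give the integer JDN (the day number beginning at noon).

2674718

In the Gregorian calendar the same day is 11 January 2611.
JDN 2299161 is 15 October 1582 CE (Gregorian); the target day is +375557 days from there, so JDN = 2674718.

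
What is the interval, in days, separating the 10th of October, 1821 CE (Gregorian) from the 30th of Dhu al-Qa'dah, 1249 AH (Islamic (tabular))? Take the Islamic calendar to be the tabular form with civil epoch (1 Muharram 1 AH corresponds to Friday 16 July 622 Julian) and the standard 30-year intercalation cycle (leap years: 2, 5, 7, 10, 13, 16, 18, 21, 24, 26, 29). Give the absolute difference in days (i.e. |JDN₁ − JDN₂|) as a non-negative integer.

First date → JDN 2386449; second date → JDN 2391014.
The interval is |2386449 − 2391014| = 4565 days.

4565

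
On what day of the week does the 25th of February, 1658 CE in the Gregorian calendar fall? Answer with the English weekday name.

Monday

JDN 2326688 mod 7 = 0, and JDN 0 was a Monday, so this is a Monday.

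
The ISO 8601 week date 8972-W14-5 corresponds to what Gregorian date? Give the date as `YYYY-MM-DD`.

ISO week 1 of 8972 is the week containing the first Thursday of 8972.
Week 14, day 5 (Friday) lands on 8972-04-03.

8972-04-03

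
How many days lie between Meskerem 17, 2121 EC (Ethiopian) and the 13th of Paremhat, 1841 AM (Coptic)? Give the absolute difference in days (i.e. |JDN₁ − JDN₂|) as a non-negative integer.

First date → JDN 2498567; second date → JDN 2497282.
The interval is |2498567 − 2497282| = 1285 days.

1285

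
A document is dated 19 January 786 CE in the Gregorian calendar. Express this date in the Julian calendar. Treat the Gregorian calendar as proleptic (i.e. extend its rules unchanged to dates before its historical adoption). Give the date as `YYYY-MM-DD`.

At this point the Julian calendar is 4 days behind the Gregorian.
19 January 786 Gregorian − 4 days → 15 January 786 Julian.

0786-01-15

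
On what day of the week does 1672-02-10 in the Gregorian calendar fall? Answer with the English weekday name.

JDN 2331786 mod 7 = 2, and JDN 0 was a Monday, so this is a Wednesday.

Wednesday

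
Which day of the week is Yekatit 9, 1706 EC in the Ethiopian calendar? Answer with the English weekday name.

This is JDN 2347130 (14 February 1714 Gregorian).
JDN 2347130 mod 7 = 2, and JDN 0 was a Monday, so this is a Wednesday.

Wednesday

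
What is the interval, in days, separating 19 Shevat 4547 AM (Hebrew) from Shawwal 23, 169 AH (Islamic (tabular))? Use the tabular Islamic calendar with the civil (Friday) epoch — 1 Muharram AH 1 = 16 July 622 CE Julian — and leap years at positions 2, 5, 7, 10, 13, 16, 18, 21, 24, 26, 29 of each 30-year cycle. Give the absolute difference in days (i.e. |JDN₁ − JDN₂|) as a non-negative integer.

JDN of the first date = 2008521.
JDN of the second date = 2008262.
|2008262 − 2008521| = 259.

259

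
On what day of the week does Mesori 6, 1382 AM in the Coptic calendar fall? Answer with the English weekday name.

In the Gregorian calendar this is 9 August 1666 (JDN 2329775).
2329775 ≡ 0 (mod 7); counting from Monday = 0 gives Monday.

Monday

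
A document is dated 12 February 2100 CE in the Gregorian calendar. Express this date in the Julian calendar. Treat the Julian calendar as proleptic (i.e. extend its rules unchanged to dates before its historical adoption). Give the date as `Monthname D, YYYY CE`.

The Julian–Gregorian offset here is 13 days (Julian trailing).
12 February 2100 Gregorian − 13 days → 30 January 2100 Julian.

January 30, 2100 CE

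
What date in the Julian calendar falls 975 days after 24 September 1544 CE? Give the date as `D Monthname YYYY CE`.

Counting 975 days forward from JDN 2285271 reaches JDN 2286246, which is 27 May 1547 CE.

27 May 1547 CE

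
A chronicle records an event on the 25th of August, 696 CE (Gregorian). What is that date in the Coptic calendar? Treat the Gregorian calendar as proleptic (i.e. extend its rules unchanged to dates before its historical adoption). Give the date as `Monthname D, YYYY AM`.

Julian Day Number of the source date = 1975506.
Converting JDN 1975506 to the Coptic calendar gives 29 Mesori 412 AM.

Mesori 29, 412 AM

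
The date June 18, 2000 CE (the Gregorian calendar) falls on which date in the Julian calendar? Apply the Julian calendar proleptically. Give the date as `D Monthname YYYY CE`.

For dates in this range the Gregorian date is 13 days ahead of the Julian.
18 June 2000 Gregorian − 13 days → 5 June 2000 Julian.

5 June 2000 CE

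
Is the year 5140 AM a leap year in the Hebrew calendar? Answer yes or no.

Hebrew year 5140 is year 10 of its 19-year Metonic cycle; leap years are at positions 3, 6, 8, 11, 14, 17, 19, so it is a common year (12 months).

no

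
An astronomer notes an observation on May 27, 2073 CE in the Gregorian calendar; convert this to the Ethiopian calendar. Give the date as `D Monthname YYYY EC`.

Both dates share Julian Day Number 2478355; in the Ethiopian calendar that is 19 Ginbot 2065 EC.

19 Ginbot 2065 EC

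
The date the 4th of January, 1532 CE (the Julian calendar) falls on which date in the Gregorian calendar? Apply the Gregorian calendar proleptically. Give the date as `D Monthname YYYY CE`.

14 January 1532 CE

For dates in this range the Gregorian date is 10 days ahead of the Julian.
4 January 1532 Julian + 10 days → 14 January 1532 Gregorian.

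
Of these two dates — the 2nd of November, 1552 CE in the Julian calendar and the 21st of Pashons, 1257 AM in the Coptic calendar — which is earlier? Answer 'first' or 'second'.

second

First date → JDN 2288232; second date → JDN 2284044.
JDN 2284044 < JDN 2288232, so the second date is earlier.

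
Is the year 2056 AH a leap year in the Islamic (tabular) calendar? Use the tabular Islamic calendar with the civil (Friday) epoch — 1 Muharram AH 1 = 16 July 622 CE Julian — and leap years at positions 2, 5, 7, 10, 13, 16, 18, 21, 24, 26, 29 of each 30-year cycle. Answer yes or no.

yes

Year 2056 AH is year 16 of its 30-year cycle; leap positions are 2, 5, 7, 10, 13, 16, 18, 21, 24, 26, 29, so it is a leap year (355 days).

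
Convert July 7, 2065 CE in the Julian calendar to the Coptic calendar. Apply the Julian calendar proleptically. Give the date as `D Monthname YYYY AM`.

The source date corresponds to 20 July 2065 in the Gregorian calendar (JDN 2475487).
That day falls on 13 Epip 1781 AM in the Coptic calendar.

13 Epip 1781 AM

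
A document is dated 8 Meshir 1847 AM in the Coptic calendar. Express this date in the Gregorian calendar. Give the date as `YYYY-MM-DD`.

Both dates share Julian Day Number 2499438; in the Gregorian calendar that is 16 February 2131 CE.

2131-02-16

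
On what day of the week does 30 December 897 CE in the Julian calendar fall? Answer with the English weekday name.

Friday

In the proleptic Gregorian calendar this is 3 January 898 (JDN 2049051).
2049051 ≡ 4 (mod 7); counting from Monday = 0 gives Friday.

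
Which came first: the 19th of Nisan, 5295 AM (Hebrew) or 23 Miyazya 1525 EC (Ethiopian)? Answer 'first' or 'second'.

The two dates have Julian Day Numbers 2281799 and 2281094 respectively.
Since 2281094 < 2281799, the second date comes first.

second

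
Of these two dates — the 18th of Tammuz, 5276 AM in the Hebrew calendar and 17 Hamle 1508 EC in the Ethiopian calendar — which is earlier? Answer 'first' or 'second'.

first

First date → JDN 2274946; second date → JDN 2274969.
JDN 2274946 < JDN 2274969, so the first date is earlier.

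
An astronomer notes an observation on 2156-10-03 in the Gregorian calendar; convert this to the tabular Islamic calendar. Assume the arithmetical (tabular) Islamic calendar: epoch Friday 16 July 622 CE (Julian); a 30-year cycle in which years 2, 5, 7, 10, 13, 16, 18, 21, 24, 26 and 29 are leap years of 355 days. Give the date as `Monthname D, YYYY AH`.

Rabi' al-Thani 17, 1582 AH

Julian Day Number of the source date = 2508799.
Converting JDN 2508799 to the tabular Islamic calendar gives 17 Rabi' al-Thani 1582 AH.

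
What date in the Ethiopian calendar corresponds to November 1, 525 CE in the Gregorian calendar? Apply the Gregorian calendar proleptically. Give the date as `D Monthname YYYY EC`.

3 Hidar 518 EC

Julian Day Number of the source date = 1913117.
Converting JDN 1913117 to the Ethiopian calendar gives 3 Hidar 518 EC.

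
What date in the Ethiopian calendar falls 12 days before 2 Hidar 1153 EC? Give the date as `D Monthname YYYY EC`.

20 Tikimt 1153 EC

Counting 12 days back from JDN 2145050 reaches JDN 2145038, which is 20 Tikimt 1153 EC.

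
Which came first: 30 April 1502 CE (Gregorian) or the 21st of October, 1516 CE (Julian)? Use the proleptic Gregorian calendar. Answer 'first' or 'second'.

The two dates have Julian Day Numbers 2269773 and 2275071 respectively.
Since 2269773 < 2275071, the first date comes first.

first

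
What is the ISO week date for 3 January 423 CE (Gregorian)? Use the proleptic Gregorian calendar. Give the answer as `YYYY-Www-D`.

The weekday is Tuesday (ISO weekday 2).
That Tuesday belongs to ISO week 1 of ISO year 423.

0423-W01-2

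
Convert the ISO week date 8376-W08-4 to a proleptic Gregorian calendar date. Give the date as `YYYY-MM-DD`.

8376-02-19

ISO week 1 of 8376 is the week containing the first Thursday of 8376.
Week 8, day 4 (Thursday) lands on 8376-02-19.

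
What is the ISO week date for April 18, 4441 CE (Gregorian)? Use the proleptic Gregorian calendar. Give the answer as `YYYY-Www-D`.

4441-W16-4

The weekday is Thursday (ISO weekday 4).
That Thursday belongs to ISO week 16 of ISO year 4441.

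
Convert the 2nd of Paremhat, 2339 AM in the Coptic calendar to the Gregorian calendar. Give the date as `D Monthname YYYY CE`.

Both dates share Julian Day Number 2679165; in the Gregorian calendar that is 16 March 2623 CE.

16 March 2623 CE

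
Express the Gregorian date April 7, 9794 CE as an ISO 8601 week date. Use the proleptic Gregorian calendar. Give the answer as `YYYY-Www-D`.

9794-W15-1

The weekday is Monday (ISO weekday 1).
That Monday belongs to ISO week 15 of ISO year 9794.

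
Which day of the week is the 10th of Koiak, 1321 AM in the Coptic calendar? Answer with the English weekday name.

Thursday

In the Gregorian calendar this is 16 December 1604 (JDN 2307259).
Since JDN mod 7 = 3 (0 = Monday), the day is Thursday.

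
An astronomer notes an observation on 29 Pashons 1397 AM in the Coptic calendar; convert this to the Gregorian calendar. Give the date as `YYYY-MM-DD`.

1681-06-03

Both dates share Julian Day Number 2335187; in the Gregorian calendar that is 3 June 1681 CE.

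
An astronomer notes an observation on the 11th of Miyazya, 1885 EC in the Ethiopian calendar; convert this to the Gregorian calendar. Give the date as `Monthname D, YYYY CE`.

April 18, 1893 CE

Julian Day Number of the source date = 2412572.
Converting JDN 2412572 to the Gregorian calendar gives 18 April 1893 CE.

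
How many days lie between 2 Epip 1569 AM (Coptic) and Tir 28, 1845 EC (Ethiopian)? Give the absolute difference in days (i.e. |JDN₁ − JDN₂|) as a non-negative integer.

154

JDN of the first date = 2398043.
JDN of the second date = 2397889.
|2397889 − 2398043| = 154.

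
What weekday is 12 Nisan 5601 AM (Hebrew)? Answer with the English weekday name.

Saturday

In the Gregorian calendar this is 3 April 1841 (JDN 2393564).
JDN 2393564 mod 7 = 5, and JDN 0 was a Monday, so this is a Saturday.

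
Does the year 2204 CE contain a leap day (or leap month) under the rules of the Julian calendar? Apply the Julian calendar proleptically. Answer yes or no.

yes

2204 mod 4 = 0, so it is a leap year in the Julian calendar.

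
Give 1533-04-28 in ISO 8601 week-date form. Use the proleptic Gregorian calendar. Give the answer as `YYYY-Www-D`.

The weekday is Friday (ISO weekday 5).
That Friday belongs to ISO week 17 of ISO year 1533.

1533-W17-5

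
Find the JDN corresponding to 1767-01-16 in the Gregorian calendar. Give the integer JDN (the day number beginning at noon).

JDN 2451545 is 1 January 2000 CE (Gregorian); the target day is −85086 days from there, so JDN = 2366459.

2366459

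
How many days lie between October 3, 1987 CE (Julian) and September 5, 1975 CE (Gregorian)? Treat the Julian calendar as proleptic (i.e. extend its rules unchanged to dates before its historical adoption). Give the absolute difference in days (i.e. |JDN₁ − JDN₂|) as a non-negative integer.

JDN of the first date = 2447085.
JDN of the second date = 2442661.
|2442661 − 2447085| = 4424.

4424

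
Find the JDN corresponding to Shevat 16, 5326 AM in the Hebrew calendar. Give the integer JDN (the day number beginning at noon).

2293045

In the proleptic Gregorian calendar the same day is 16 January 1566.
JDN 2299161 is 15 October 1582 CE (Gregorian); the target day is −6116 days from there, so JDN = 2293045.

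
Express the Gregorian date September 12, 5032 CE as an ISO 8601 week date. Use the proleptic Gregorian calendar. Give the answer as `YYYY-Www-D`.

5032-W37-3

The weekday is Wednesday (ISO weekday 3).
That Wednesday belongs to ISO week 37 of ISO year 5032.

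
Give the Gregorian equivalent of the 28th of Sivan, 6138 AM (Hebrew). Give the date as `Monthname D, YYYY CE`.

Both dates share Julian Day Number 2589781; in the Gregorian calendar that is 24 June 2378 CE.

June 24, 2378 CE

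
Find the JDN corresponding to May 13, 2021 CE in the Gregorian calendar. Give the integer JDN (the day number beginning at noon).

JDN 2451545 is 1 January 2000 CE (Gregorian); the target day is +7803 days from there, so JDN = 2459348.

2459348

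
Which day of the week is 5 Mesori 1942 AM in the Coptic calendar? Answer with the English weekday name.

In the Gregorian calendar this is 13 August 2226 (JDN 2534314).
Since JDN mod 7 = 6 (0 = Monday), the day is Sunday.

Sunday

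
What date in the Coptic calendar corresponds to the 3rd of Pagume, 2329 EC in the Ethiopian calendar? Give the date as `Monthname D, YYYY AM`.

Both dates share Julian Day Number 2574885; in the Coptic calendar that is 3 Pi Kogi Enavot 2053 AM.

Pi Kogi Enavot 3, 2053 AM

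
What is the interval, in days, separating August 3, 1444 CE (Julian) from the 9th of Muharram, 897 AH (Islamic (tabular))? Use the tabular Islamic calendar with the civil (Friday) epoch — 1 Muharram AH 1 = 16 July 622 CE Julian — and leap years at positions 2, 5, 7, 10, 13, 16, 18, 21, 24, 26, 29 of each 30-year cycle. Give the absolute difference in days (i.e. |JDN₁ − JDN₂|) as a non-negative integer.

First date → JDN 2248694; second date → JDN 2265961.
The interval is |2248694 − 2265961| = 17267 days.

17267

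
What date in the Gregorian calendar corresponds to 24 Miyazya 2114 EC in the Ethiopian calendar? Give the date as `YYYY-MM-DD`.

Julian Day Number of the source date = 2496227.
Converting JDN 2496227 to the Gregorian calendar gives 3 May 2122 CE.

2122-05-03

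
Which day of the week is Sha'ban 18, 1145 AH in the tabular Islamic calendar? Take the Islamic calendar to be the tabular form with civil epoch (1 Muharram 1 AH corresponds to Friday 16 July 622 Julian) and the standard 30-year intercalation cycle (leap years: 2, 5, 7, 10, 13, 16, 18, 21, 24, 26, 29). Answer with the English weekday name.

Tuesday

This is JDN 2354059 (3 February 1733 Gregorian).
JDN 2354059 mod 7 = 1, and JDN 0 was a Monday, so this is a Tuesday.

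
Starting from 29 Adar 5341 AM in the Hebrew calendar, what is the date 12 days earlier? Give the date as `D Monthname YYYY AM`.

17 Adar 5341 AM

The starting date is JDN 2298581; 2298581 − 12 = 2298569.
JDN 2298569 corresponds to 17 Adar 5341 AM.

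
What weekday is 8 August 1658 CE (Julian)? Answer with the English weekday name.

Sunday

In the Gregorian calendar this is 18 August 1658 (JDN 2326862).
JDN 2326862 mod 7 = 6, and JDN 0 was a Monday, so this is a Sunday.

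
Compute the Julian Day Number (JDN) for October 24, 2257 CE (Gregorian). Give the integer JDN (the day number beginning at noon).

2545709

JDN 2299161 is 15 October 1582 CE (Gregorian); the target day is +246548 days from there, so JDN = 2545709.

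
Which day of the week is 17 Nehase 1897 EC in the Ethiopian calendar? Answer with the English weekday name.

Equivalently 23 August 1905 Gregorian, JDN 2417081.
JDN 2417081 mod 7 = 2, and JDN 0 was a Monday, so this is a Wednesday.

Wednesday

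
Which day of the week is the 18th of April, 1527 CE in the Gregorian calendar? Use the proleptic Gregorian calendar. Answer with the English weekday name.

Monday

Since JDN mod 7 = 0 (0 = Monday), the day is Monday.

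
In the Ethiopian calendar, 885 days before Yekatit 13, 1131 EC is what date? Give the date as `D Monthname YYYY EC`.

The starting date is JDN 2137115; 2137115 − 885 = 2136230.
JDN 2136230 corresponds to 8 Meskerem 1129 EC.

8 Meskerem 1129 EC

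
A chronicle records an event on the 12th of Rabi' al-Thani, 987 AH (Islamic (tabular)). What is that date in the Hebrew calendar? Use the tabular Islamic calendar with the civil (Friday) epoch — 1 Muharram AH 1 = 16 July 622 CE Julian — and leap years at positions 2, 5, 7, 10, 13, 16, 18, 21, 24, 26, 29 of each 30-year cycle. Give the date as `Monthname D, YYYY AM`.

Both dates share Julian Day Number 2297946; in the Hebrew calendar that is 14 Sivan 5339 AM.

Sivan 14, 5339 AM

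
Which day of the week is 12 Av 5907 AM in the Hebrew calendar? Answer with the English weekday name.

Tuesday

In the Gregorian calendar this is 8 August 2147 (JDN 2505455).
2505455 ≡ 1 (mod 7); counting from Monday = 0 gives Tuesday.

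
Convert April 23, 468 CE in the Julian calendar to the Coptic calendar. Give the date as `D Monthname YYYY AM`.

The source date corresponds to 24 April 468 in the proleptic Gregorian calendar (JDN 1892108).
That day falls on 28 Parmouti 184 AM in the Coptic calendar.

28 Parmouti 184 AM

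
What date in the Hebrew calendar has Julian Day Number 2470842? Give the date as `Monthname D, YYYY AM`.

Cheshvan 8, 5813 AM

JDN 2470842 is 31 October 2052 in the Gregorian calendar.
In the Hebrew calendar that day is Cheshvan 8, 5813 AM.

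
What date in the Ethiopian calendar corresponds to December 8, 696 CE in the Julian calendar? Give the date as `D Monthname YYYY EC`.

12 Tahsas 689 EC

The source date corresponds to 11 December 696 in the proleptic Gregorian calendar (JDN 1975614).
That day falls on 12 Tahsas 689 EC in the Ethiopian calendar.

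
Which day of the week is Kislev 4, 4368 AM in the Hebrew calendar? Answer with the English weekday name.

This is JDN 1943067 (2 November 607 Gregorian).
Since JDN mod 7 = 0 (0 = Monday), the day is Monday.

Monday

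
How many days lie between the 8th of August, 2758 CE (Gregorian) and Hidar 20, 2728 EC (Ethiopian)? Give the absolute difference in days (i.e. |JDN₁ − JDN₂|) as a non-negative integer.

First date → JDN 2728618; second date → JDN 2720337.
The interval is |2728618 − 2720337| = 8281 days.

8281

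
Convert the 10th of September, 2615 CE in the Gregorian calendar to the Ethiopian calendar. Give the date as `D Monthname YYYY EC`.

30 Nehase 2607 EC

Julian Day Number of the source date = 2676421.
Converting JDN 2676421 to the Ethiopian calendar gives 30 Nehase 2607 EC.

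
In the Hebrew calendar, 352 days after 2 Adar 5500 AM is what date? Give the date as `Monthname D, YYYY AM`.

The starting date is JDN 2356642; 2356642 + 352 = 2356994.
JDN 2356994 corresponds to Shevat 30, 5501 AM.

Shevat 30, 5501 AM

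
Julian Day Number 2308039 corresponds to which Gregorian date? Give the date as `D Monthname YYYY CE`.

Counting from JDN 2299161 = 15 Oct 1582 gives an offset of 8878 days.

4 February 1607 CE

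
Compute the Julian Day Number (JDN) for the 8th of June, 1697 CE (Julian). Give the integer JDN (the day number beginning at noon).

Equivalently 18 June 1697 (Gregorian).
JDN 2299161 is 15 October 1582 CE (Gregorian); the target day is +41885 days from there, so JDN = 2341046.

2341046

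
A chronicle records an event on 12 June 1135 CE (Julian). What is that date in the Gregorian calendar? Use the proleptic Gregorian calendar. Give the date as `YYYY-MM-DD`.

For dates in this range the Gregorian date is 7 days ahead of the Julian.
12 June 1135 Julian + 7 days → 19 June 1135 Gregorian.

1135-06-19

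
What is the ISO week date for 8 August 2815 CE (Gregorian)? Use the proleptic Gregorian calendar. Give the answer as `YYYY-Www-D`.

The weekday is Saturday (ISO weekday 6).
That Saturday belongs to ISO week 32 of ISO year 2815.

2815-W32-6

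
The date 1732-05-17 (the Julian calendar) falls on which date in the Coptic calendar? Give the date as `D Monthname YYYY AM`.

Both dates share Julian Day Number 2353808; in the Coptic calendar that is 22 Pashons 1448 AM.

22 Pashons 1448 AM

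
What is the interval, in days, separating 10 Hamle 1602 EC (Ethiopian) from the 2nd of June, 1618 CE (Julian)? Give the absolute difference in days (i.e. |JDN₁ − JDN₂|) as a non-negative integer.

2890

JDN of the first date = 2309295.
JDN of the second date = 2312185.
|2312185 − 2309295| = 2890.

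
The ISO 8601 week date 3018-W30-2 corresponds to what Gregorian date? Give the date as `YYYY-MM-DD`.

3018-07-21

ISO week 1 of 3018 is the week containing the first Thursday of 3018.
Week 30, day 2 (Tuesday) lands on 3018-07-21.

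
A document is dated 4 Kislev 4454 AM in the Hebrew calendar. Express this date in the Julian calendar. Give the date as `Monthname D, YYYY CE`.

November 8, 693 CE

The source date corresponds to 11 November 693 in the proleptic Gregorian calendar (JDN 1974488).
That day falls on 8 November 693 CE in the Julian calendar.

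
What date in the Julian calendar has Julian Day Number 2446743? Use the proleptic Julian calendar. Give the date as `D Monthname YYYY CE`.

JDN 2446743 is 8 November 1986 in the Gregorian calendar.
In the Julian calendar that day is 26 October 1986 CE.

26 October 1986 CE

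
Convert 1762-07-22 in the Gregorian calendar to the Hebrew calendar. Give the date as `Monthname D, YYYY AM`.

Julian Day Number of the source date = 2364820.
Converting JDN 2364820 to the Hebrew calendar gives 2 Av 5522 AM.

Av 2, 5522 AM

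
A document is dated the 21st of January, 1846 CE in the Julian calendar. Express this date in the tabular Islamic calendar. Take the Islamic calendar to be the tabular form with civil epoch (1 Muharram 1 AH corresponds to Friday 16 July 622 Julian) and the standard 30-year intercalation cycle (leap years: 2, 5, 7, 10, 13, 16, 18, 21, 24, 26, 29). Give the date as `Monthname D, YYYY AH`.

Safar 5, 1262 AH

The source date corresponds to 2 February 1846 in the Gregorian calendar (JDN 2395330).
That day falls on 5 Safar 1262 AH in the tabular Islamic calendar.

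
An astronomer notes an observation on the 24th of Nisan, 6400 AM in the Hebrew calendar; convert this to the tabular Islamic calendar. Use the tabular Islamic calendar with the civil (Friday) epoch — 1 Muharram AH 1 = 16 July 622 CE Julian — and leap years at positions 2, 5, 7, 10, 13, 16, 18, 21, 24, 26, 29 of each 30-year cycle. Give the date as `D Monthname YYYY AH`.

23 Sha'ban 2080 AH

Both dates share Julian Day Number 2685397; in the tabular Islamic calendar that is 23 Sha'ban 2080 AH.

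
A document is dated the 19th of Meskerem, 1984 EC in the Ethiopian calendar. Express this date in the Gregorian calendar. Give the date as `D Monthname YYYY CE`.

Julian Day Number of the source date = 2448530.
Converting JDN 2448530 to the Gregorian calendar gives 30 September 1991 CE.

30 September 1991 CE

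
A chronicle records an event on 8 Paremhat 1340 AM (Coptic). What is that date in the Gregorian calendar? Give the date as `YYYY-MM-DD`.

1624-03-14

Julian Day Number of the source date = 2314287.
Converting JDN 2314287 to the Gregorian calendar gives 14 March 1624 CE.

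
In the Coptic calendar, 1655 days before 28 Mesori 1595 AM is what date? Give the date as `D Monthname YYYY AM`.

14 Meshir 1591 AM

Counting 1655 days back from JDN 2407595 reaches JDN 2405940, which is 14 Meshir 1591 AM.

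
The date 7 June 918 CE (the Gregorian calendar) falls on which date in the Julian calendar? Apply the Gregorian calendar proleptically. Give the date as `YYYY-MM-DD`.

The Julian–Gregorian offset here is 5 days (Julian trailing).
7 June 918 Gregorian − 5 days → 2 June 918 Julian.

0918-06-02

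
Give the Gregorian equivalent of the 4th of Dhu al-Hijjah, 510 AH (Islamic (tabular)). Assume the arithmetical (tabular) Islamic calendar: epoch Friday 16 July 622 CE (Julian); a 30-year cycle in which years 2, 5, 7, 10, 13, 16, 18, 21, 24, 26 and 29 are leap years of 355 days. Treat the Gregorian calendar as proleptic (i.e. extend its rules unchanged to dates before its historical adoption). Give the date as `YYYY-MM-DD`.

Both dates share Julian Day Number 2129141; in the Gregorian calendar that is 16 April 1117 CE.

1117-04-16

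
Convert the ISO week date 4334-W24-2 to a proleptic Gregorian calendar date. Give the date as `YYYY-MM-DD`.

ISO week 1 of 4334 is the week containing the first Thursday of 4334.
Week 24, day 2 (Tuesday) lands on 4334-06-12.

4334-06-12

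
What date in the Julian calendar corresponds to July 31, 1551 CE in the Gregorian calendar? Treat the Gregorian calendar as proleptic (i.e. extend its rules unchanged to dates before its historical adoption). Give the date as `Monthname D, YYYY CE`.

July 21, 1551 CE

At this point the Julian calendar is 10 days behind the Gregorian.
31 July 1551 Gregorian − 10 days → 21 July 1551 Julian.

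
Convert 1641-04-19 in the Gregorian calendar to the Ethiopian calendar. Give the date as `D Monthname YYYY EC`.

14 Miyazya 1633 EC

Both dates share Julian Day Number 2320532; in the Ethiopian calendar that is 14 Miyazya 1633 EC.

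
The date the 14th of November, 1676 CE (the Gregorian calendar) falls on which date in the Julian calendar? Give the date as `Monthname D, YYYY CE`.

November 4, 1676 CE

For dates in this range the Gregorian date is 10 days ahead of the Julian.
14 November 1676 Gregorian − 10 days → 4 November 1676 Julian.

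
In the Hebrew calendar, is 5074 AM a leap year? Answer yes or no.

no

Hebrew year 5074 is year 1 of its 19-year Metonic cycle; leap years are at positions 3, 6, 8, 11, 14, 17, 19, so it is a common year (12 months).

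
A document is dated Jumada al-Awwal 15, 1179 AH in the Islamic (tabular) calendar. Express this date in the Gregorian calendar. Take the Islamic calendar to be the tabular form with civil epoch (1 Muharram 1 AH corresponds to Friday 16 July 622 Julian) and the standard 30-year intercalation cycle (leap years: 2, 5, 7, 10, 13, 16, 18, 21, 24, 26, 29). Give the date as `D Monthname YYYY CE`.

Julian Day Number of the source date = 2366016.
Converting JDN 2366016 to the Gregorian calendar gives 30 October 1765 CE.

30 October 1765 CE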